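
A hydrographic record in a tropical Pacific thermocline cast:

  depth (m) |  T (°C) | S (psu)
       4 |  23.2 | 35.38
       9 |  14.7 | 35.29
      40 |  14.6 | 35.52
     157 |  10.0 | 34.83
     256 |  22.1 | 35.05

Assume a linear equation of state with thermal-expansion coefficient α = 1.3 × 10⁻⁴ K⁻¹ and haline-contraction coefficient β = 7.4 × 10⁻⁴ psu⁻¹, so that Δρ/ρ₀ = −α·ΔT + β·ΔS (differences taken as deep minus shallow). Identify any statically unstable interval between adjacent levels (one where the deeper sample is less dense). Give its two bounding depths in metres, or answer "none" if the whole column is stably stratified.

Evaluate Δρ/ρ₀ = −αΔT + βΔS across each adjacent pair:
  4–9 m: −αΔT+βΔS = −(1.3 × 10⁻⁴)(-8.5)+(7.4 × 10⁻⁴)(-0.09) = 1.0 × 10⁻³ → stable
  9–40 m: −αΔT+βΔS = −(1.3 × 10⁻⁴)(-0.1)+(7.4 × 10⁻⁴)(+0.23) = 1.8 × 10⁻⁴ → stable
  40–157 m: −αΔT+βΔS = −(1.3 × 10⁻⁴)(-4.6)+(7.4 × 10⁻⁴)(-0.69) = 8.7 × 10⁻⁵ → stable
  157–256 m: −αΔT+βΔS = −(1.3 × 10⁻⁴)(+12.1)+(7.4 × 10⁻⁴)(+0.22) = -1.4 × 10⁻³ → UNSTABLE
The 157–256 m interval has Δρ < 0: lighter water underlies denser water.

157–256 m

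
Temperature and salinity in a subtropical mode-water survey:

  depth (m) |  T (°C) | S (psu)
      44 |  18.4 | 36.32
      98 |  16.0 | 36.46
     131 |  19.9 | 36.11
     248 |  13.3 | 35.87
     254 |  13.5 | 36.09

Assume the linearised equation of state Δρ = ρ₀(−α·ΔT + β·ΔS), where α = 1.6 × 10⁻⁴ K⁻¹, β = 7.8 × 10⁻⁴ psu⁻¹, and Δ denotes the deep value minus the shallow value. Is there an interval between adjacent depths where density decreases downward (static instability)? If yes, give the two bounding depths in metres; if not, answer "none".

Evaluate Δρ/ρ₀ = −αΔT + βΔS across each adjacent pair:
  44–98 m: −αΔT+βΔS = −(1.6 × 10⁻⁴)(-2.4)+(7.8 × 10⁻⁴)(+0.14) = 4.9 × 10⁻⁴ → stable
  98–131 m: −αΔT+βΔS = −(1.6 × 10⁻⁴)(+3.9)+(7.8 × 10⁻⁴)(-0.35) = -9.0 × 10⁻⁴ → UNSTABLE
  131–248 m: −αΔT+βΔS = −(1.6 × 10⁻⁴)(-6.6)+(7.8 × 10⁻⁴)(-0.24) = 8.7 × 10⁻⁴ → stable
  248–254 m: −αΔT+βΔS = −(1.6 × 10⁻⁴)(+0.2)+(7.8 × 10⁻⁴)(+0.22) = 1.4 × 10⁻⁴ → stable
The 98–131 m interval has Δρ < 0: lighter water underlies denser water.

98–131 m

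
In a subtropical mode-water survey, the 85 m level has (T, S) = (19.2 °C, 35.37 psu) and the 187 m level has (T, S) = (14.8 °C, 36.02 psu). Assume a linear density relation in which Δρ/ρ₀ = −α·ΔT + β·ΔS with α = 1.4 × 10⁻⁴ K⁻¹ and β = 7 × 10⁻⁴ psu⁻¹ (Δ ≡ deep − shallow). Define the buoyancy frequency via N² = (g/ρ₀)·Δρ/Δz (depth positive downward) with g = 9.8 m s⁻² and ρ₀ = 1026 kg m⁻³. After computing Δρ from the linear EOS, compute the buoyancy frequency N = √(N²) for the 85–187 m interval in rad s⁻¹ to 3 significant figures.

ΔT = -4.4 K, ΔS = +0.65 psu (deep − shallow).
Δρ/ρ₀ = −αΔT + βΔS = 6.16 × 10⁻⁴ + 4.55 × 10⁻⁴ = 1.071 × 10⁻³, so Δρ ≈ 1.099 kg m⁻³.
N² = (g/ρ₀)·Δρ/Δz = g·(Δρ/ρ₀)/Δz = 9.8 × 1.071 × 10⁻³ / 102 = 1.0290 × 10⁻⁴ s⁻².
N = √(1.0290 × 10⁻⁴) = 0.010144 rad s⁻¹ ≈ 0.0101 rad s⁻¹.

0.0101 rad s⁻¹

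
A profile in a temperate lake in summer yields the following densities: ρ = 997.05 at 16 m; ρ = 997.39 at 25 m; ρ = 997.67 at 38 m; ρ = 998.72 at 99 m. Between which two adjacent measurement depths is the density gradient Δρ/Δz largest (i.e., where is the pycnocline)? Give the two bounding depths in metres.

Compute the density gradient over each adjacent pair:
  16–25 m: Δρ/Δz = 0.34/9 = 0.038 kg m⁻⁴
  25–38 m: Δρ/Δz = 0.28/13 = 0.022 kg m⁻⁴
  38–99 m: Δρ/Δz = 1.05/61 = 0.017 kg m⁻⁴
The largest gradient is in the 16–25 m interval — the pycnocline.

16–25 m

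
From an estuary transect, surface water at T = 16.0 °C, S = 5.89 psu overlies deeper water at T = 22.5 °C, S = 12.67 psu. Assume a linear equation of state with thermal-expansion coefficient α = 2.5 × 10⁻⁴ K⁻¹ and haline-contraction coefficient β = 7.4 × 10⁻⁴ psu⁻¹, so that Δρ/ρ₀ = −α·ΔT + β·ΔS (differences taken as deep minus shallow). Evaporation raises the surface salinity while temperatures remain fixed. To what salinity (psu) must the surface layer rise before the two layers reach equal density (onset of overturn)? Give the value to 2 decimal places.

Neutral buoyancy requires −α(T_deep − T_surf) + β(S_deep − S_surf′) = 0.
S_surf′ = S_deep − (α/β)·ΔT = 12.67 − (2.5 × 10⁻⁴/7.4 × 10⁻⁴)·(+6.5) = 10.4741 psu.
Increase required: 10.4741 − 5.89 = 4.5841 psu.

10.47 psu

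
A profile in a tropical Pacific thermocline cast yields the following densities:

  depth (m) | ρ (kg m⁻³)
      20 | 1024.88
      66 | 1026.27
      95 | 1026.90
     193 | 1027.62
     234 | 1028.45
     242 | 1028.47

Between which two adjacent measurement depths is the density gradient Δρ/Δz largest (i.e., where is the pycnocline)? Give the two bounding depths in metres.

20–66 m

Compute the density gradient over each adjacent pair:
  20–66 m: Δρ/Δz = 1.39/46 = 0.030 kg m⁻⁴
  66–95 m: Δρ/Δz = 0.63/29 = 0.022 kg m⁻⁴
  95–193 m: Δρ/Δz = 0.72/98 = 7.3 × 10⁻³ kg m⁻⁴
  193–234 m: Δρ/Δz = 0.83/41 = 0.020 kg m⁻⁴
  234–242 m: Δρ/Δz = 0.02/8 = 2.5 × 10⁻³ kg m⁻⁴
The largest gradient is in the 20–66 m interval — the pycnocline.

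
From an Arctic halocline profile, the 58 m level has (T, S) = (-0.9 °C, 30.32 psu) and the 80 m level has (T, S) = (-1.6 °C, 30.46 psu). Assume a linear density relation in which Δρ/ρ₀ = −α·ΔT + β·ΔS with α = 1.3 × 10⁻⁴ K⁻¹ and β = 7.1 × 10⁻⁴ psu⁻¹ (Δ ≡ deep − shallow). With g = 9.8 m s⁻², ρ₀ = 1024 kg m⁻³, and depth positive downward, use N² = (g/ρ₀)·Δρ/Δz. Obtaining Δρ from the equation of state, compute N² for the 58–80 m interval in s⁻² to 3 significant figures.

ΔT = -0.7 K, ΔS = +0.14 psu (deep − shallow).
Δρ/ρ₀ = −αΔT + βΔS = 9.10 × 10⁻⁵ + 9.94 × 10⁻⁵ = 1.904 × 10⁻⁴, so Δρ ≈ 0.1950 kg m⁻³.
N² = (g/ρ₀)·Δρ/Δz = g·(Δρ/ρ₀)/Δz = 9.8 × 1.904 × 10⁻⁴ / 22 = 8.4815 × 10⁻⁵ s⁻² ≈ 8.48 × 10⁻⁵ s⁻².

8.48 × 10⁻⁵ s⁻²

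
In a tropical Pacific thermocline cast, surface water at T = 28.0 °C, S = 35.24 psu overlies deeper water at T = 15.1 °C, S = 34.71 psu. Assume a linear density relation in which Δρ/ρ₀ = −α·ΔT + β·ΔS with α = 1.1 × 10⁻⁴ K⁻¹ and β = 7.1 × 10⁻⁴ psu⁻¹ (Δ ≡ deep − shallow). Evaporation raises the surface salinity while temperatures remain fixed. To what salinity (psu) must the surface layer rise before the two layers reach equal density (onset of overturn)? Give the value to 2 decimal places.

Neutral buoyancy requires −α(T_deep − T_surf) + β(S_deep − S_surf′) = 0.
S_surf′ = S_deep − (α/β)·ΔT = 34.71 − (1.1 × 10⁻⁴/7.1 × 10⁻⁴)·(-12.9) = 36.7086 psu.
Increase required: 36.7086 − 35.24 = 1.4686 psu.

36.71 psu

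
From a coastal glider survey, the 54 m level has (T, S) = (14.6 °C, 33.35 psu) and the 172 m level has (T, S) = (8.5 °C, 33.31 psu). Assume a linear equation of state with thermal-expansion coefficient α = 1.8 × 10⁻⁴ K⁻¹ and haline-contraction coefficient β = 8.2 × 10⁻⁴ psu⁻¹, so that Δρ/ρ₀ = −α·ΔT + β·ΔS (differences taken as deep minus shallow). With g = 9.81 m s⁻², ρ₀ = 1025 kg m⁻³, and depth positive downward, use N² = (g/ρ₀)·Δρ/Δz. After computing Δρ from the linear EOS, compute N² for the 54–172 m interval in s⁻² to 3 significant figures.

ΔT = -6.1 K, ΔS = -0.04 psu (deep − shallow).
Δρ/ρ₀ = −αΔT + βΔS = 1.098 × 10⁻³ − 3.28 × 10⁻⁵ = 1.0652 × 10⁻³, so Δρ ≈ 1.092 kg m⁻³.
N² = (g/ρ₀)·Δρ/Δz = g·(Δρ/ρ₀)/Δz = 9.81 × 1.0652 × 10⁻³ / 118 = 8.8556 × 10⁻⁵ s⁻² ≈ 8.86 × 10⁻⁵ s⁻².

8.86 × 10⁻⁵ s⁻²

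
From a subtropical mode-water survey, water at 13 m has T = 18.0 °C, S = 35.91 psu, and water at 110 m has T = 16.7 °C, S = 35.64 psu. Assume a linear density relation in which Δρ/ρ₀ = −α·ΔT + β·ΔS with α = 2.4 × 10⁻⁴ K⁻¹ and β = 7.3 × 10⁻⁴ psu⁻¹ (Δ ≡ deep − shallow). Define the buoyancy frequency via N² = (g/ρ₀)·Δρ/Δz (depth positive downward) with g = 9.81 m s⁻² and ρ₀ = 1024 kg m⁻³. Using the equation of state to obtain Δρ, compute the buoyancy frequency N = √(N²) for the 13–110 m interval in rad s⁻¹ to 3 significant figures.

ΔT = -1.3 K, ΔS = -0.27 psu (deep − shallow).
Δρ/ρ₀ = −αΔT + βΔS = 3.12 × 10⁻⁴ − 1.971 × 10⁻⁴ = 1.149 × 10⁻⁴, so Δρ ≈ 0.1177 kg m⁻³.
N² = (g/ρ₀)·Δρ/Δz = g·(Δρ/ρ₀)/Δz = 9.81 × 1.149 × 10⁻⁴ / 97 = 1.1620 × 10⁻⁵ s⁻².
N = √(1.1620 × 10⁻⁵) = 3.4088 × 10⁻³ rad s⁻¹ ≈ 3.41 × 10⁻³ rad s⁻¹.

3.41 × 10⁻³ rad s⁻¹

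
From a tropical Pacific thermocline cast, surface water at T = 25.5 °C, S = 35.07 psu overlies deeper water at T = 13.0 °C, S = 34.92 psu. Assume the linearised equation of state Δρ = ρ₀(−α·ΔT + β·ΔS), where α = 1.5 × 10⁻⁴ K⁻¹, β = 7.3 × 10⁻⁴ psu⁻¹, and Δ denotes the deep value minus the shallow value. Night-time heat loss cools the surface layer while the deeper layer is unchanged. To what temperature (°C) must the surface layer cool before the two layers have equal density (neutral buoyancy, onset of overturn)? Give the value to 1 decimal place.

13.7 °C

Neutral buoyancy requires Δρ = 0, i.e. −α(T_deep − T_surf′) + β(S_deep − S_surf) = 0.
T_surf′ = T_deep − (β/α)·ΔS = 13.0 − (7.3 × 10⁻⁴/1.5 × 10⁻⁴)·(-0.15) = 13.730 °C.
Cooling required: 25.5 − (13.730) = 11.770 °C.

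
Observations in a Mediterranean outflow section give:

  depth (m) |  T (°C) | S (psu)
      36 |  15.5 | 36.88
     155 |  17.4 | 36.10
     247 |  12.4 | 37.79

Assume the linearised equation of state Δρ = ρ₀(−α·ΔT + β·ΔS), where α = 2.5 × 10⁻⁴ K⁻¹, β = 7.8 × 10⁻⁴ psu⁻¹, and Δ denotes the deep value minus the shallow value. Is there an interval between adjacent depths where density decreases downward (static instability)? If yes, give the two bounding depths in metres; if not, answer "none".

Evaluate Δρ/ρ₀ = −αΔT + βΔS across each adjacent pair:
  36–155 m: −αΔT+βΔS = −(2.5 × 10⁻⁴)(+1.9)+(7.8 × 10⁻⁴)(-0.78) = -1.1 × 10⁻³ → UNSTABLE
  155–247 m: −αΔT+βΔS = −(2.5 × 10⁻⁴)(-5.0)+(7.8 × 10⁻⁴)(+1.69) = 2.6 × 10⁻³ → stable
The 36–155 m interval has Δρ < 0: lighter water underlies denser water.

36–155 m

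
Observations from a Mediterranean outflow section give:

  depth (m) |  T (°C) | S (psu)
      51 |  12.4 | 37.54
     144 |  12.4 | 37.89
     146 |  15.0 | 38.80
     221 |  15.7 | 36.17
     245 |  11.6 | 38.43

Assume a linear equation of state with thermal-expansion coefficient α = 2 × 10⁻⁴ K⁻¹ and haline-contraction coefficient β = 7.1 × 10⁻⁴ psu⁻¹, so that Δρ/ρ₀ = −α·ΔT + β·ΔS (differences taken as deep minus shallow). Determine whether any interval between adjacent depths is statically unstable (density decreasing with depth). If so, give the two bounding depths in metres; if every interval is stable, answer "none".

Evaluate Δρ/ρ₀ = −αΔT + βΔS across each adjacent pair:
  51–144 m: −αΔT+βΔS = −(2 × 10⁻⁴)(+0.0)+(7.1 × 10⁻⁴)(+0.35) = 2.5 × 10⁻⁴ → stable
  144–146 m: −αΔT+βΔS = −(2 × 10⁻⁴)(+2.6)+(7.1 × 10⁻⁴)(+0.91) = 1.3 × 10⁻⁴ → stable
  146–221 m: −αΔT+βΔS = −(2 × 10⁻⁴)(+0.7)+(7.1 × 10⁻⁴)(-2.63) = -2.0 × 10⁻³ → UNSTABLE
  221–245 m: −αΔT+βΔS = −(2 × 10⁻⁴)(-4.1)+(7.1 × 10⁻⁴)(+2.26) = 2.4 × 10⁻³ → stable
The 146–221 m interval has Δρ < 0: lighter water underlies denser water.

146–221 m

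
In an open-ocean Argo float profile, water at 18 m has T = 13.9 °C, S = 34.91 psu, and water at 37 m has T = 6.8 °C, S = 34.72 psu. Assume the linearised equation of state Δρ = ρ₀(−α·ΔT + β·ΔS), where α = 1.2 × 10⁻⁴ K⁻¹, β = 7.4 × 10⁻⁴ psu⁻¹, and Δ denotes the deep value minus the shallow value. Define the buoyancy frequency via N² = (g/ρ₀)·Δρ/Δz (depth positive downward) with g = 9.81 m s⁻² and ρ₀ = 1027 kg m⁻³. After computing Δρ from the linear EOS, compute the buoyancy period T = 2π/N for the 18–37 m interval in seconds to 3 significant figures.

328 s

ΔT = -7.1 K, ΔS = -0.19 psu (deep − shallow).
Δρ/ρ₀ = −αΔT + βΔS = 8.52 × 10⁻⁴ − 1.406 × 10⁻⁴ = 7.114 × 10⁻⁴, so Δρ ≈ 0.7306 kg m⁻³.
N² = (g/ρ₀)·Δρ/Δz = g·(Δρ/ρ₀)/Δz = 9.81 × 7.114 × 10⁻⁴ / 19 = 3.6731 × 10⁻⁴ s⁻².
N = √(3.6731 × 10⁻⁴) = 0.019165 rad s⁻¹ → T = 2π/N = 327.85 s ≈ 328 s.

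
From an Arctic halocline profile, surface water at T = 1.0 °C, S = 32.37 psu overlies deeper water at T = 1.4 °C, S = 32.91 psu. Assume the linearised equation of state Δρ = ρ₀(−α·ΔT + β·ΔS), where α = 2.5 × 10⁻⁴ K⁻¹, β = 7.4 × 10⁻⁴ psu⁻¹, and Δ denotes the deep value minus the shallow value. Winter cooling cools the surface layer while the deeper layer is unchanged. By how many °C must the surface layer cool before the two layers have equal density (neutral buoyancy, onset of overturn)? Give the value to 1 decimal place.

1.2 °C

Neutral buoyancy requires Δρ = 0, i.e. −α(T_deep − T_surf′) + β(S_deep − S_surf) = 0.
T_surf′ = T_deep − (β/α)·ΔS = 1.4 − (7.4 × 10⁻⁴/2.5 × 10⁻⁴)·(+0.54) = -0.198 °C.
Cooling required: 1.0 − (-0.198) = 1.198 °C.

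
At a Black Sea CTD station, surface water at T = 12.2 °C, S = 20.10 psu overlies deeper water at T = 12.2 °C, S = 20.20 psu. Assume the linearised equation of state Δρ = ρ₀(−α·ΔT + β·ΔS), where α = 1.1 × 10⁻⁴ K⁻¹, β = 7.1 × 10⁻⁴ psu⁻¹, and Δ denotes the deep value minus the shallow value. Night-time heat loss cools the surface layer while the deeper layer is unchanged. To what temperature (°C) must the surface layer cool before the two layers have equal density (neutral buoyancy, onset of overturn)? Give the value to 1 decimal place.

Neutral buoyancy requires Δρ = 0, i.e. −α(T_deep − T_surf′) + β(S_deep − S_surf) = 0.
T_surf′ = T_deep − (β/α)·ΔS = 12.2 − (7.1 × 10⁻⁴/1.1 × 10⁻⁴)·(+0.10) = 11.555 °C.
Cooling required: 12.2 − (11.555) = 0.645 °C.

11.6 °C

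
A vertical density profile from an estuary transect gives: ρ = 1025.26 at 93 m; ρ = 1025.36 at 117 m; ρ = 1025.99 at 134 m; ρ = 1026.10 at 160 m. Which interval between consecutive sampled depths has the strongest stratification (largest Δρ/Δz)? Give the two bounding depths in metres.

117–134 m

Compute the density gradient over each adjacent pair:
  93–117 m: Δρ/Δz = 0.10/24 = 4.2 × 10⁻³ kg m⁻⁴
  117–134 m: Δρ/Δz = 0.63/17 = 0.037 kg m⁻⁴
  134–160 m: Δρ/Δz = 0.11/26 = 4.2 × 10⁻³ kg m⁻⁴
The largest gradient is in the 117–134 m interval — the pycnocline.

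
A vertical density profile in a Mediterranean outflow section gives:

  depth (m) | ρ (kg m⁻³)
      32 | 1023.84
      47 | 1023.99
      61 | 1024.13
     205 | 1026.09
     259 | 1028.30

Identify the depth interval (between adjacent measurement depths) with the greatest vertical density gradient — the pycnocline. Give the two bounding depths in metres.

Compute the density gradient over each adjacent pair:
  32–47 m: Δρ/Δz = 0.15/15 = 0.010 kg m⁻⁴
  47–61 m: Δρ/Δz = 0.14/14 = 0.010 kg m⁻⁴
  61–205 m: Δρ/Δz = 1.96/144 = 0.014 kg m⁻⁴
  205–259 m: Δρ/Δz = 2.21/54 = 0.041 kg m⁻⁴
The largest gradient is in the 205–259 m interval — the pycnocline.

205–259 m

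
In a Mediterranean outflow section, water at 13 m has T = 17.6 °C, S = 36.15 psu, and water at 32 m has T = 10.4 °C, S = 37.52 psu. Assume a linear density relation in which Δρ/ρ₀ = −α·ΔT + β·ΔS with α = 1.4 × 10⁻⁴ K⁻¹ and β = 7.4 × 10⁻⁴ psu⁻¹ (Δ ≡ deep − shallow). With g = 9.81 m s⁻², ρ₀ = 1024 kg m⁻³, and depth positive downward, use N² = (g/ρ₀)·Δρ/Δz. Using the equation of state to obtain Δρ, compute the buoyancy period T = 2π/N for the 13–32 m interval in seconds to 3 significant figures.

ΔT = -7.2 K, ΔS = +1.37 psu (deep − shallow).
Δρ/ρ₀ = −αΔT + βΔS = 1.008 × 10⁻³ + 1.0138 × 10⁻³ = 2.0218 × 10⁻³, so Δρ ≈ 2.070 kg m⁻³.
N² = (g/ρ₀)·Δρ/Δz = g·(Δρ/ρ₀)/Δz = 9.81 × 2.0218 × 10⁻³ / 19 = 1.0439 × 10⁻³ s⁻².
N = √(1.0439 × 10⁻³) = 0.032309 rad s⁻¹ → T = 2π/N = 194.47 s ≈ 194 s.

194 s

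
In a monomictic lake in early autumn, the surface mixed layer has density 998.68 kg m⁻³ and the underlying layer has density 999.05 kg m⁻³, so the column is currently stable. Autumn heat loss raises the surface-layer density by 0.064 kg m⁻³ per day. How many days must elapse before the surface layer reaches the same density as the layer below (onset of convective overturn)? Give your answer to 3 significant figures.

5.78 days

Density deficit of the surface layer: 999.05 − 998.68 = 0.37 kg m⁻³.
Required change = 0.37 / 0.064 = 5.78 days.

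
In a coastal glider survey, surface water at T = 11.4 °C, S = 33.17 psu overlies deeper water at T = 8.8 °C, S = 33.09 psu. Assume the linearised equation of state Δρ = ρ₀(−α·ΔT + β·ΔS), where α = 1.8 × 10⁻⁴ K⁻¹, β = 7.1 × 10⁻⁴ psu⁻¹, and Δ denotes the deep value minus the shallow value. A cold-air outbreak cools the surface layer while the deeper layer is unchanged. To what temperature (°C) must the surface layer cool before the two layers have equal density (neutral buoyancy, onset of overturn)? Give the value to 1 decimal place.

9.1 °C

Neutral buoyancy requires Δρ = 0, i.e. −α(T_deep − T_surf′) + β(S_deep − S_surf) = 0.
T_surf′ = T_deep − (β/α)·ΔS = 8.8 − (7.1 × 10⁻⁴/1.8 × 10⁻⁴)·(-0.08) = 9.116 °C.
Cooling required: 11.4 − (9.116) = 2.284 °C.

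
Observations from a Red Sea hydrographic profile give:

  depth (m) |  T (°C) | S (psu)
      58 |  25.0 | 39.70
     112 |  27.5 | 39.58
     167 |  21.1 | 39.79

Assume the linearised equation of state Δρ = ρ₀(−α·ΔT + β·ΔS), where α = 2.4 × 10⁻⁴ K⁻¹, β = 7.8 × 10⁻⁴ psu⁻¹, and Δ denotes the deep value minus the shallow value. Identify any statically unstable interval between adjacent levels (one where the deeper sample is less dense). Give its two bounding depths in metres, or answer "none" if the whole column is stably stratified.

58–112 m

Evaluate Δρ/ρ₀ = −αΔT + βΔS across each adjacent pair:
  58–112 m: −αΔT+βΔS = −(2.4 × 10⁻⁴)(+2.5)+(7.8 × 10⁻⁴)(-0.12) = -6.9 × 10⁻⁴ → UNSTABLE
  112–167 m: −αΔT+βΔS = −(2.4 × 10⁻⁴)(-6.4)+(7.8 × 10⁻⁴)(+0.21) = 1.7 × 10⁻³ → stable
The 58–112 m interval has Δρ < 0: lighter water underlies denser water.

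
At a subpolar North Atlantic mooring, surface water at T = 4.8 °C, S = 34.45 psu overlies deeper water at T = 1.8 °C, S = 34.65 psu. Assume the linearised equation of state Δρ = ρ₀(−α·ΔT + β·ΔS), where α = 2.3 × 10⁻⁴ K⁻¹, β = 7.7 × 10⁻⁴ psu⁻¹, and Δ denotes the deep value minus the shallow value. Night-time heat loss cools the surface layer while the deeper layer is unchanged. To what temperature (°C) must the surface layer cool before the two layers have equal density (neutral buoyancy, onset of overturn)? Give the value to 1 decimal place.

1.1 °C

Neutral buoyancy requires Δρ = 0, i.e. −α(T_deep − T_surf′) + β(S_deep − S_surf) = 0.
T_surf′ = T_deep − (β/α)·ΔS = 1.8 − (7.7 × 10⁻⁴/2.3 × 10⁻⁴)·(+0.20) = 1.130 °C.
Cooling required: 4.8 − (1.130) = 3.670 °C.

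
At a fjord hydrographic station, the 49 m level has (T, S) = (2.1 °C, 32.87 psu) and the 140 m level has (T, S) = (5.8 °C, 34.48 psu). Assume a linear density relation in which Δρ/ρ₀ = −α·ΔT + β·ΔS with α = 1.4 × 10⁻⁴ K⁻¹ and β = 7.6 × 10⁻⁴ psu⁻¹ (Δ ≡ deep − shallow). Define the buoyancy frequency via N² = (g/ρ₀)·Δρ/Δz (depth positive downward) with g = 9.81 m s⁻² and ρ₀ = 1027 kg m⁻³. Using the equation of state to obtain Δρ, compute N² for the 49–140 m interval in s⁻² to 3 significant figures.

ΔT = +3.7 K, ΔS = +1.61 psu (deep − shallow).
Δρ/ρ₀ = −αΔT + βΔS = -5.18 × 10⁻⁴ + 1.2236 × 10⁻³ = 7.056 × 10⁻⁴, so Δρ ≈ 0.7247 kg m⁻³.
N² = (g/ρ₀)·Δρ/Δz = g·(Δρ/ρ₀)/Δz = 9.81 × 7.056 × 10⁻⁴ / 91 = 7.6065 × 10⁻⁵ s⁻² ≈ 7.61 × 10⁻⁵ s⁻².

7.61 × 10⁻⁵ s⁻²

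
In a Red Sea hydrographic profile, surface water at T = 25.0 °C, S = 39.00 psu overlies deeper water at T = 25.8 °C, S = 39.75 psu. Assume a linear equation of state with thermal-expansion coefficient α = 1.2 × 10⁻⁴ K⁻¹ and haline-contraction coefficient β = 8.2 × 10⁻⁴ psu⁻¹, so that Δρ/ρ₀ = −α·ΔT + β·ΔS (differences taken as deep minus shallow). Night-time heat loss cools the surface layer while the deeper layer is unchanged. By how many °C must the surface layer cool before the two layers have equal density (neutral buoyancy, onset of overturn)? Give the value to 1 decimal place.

4.3 °C

Neutral buoyancy requires Δρ = 0, i.e. −α(T_deep − T_surf′) + β(S_deep − S_surf) = 0.
T_surf′ = T_deep − (β/α)·ΔS = 25.8 − (8.2 × 10⁻⁴/1.2 × 10⁻⁴)·(+0.75) = 20.675 °C.
Cooling required: 25.0 − (20.675) = 4.325 °C.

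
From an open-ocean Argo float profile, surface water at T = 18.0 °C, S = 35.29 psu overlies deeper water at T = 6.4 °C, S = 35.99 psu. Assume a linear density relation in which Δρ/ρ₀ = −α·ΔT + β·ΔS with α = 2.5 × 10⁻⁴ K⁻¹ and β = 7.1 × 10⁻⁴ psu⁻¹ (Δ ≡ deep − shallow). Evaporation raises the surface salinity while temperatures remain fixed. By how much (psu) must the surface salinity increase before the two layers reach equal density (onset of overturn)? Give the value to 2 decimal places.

Neutral buoyancy requires −α(T_deep − T_surf) + β(S_deep − S_surf′) = 0.
S_surf′ = S_deep − (α/β)·ΔT = 35.99 − (2.5 × 10⁻⁴/7.1 × 10⁻⁴)·(-11.6) = 40.0745 psu.
Increase required: 40.0745 − 35.29 = 4.7845 psu.

4.78 psu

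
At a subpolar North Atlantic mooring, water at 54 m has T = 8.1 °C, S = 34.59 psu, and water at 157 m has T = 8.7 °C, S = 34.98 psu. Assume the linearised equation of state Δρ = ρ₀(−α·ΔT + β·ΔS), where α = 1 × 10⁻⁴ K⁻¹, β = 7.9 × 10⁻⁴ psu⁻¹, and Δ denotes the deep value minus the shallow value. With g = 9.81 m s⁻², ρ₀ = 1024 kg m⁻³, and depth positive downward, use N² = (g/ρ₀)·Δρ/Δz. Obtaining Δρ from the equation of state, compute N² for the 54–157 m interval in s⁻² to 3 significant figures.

2.36 × 10⁻⁵ s⁻²

ΔT = +0.6 K, ΔS = +0.39 psu (deep − shallow).
Δρ/ρ₀ = −αΔT + βΔS = -6.00 × 10⁻⁵ + 3.081 × 10⁻⁴ = 2.481 × 10⁻⁴, so Δρ ≈ 0.2541 kg m⁻³.
N² = (g/ρ₀)·Δρ/Δz = g·(Δρ/ρ₀)/Δz = 9.81 × 2.481 × 10⁻⁴ / 103 = 2.3630 × 10⁻⁵ s⁻² ≈ 2.36 × 10⁻⁵ s⁻².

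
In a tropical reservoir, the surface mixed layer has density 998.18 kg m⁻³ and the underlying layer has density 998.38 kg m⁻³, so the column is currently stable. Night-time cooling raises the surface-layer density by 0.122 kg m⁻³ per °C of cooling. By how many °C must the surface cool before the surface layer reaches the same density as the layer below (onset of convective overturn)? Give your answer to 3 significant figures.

1.64 °C

Density deficit of the surface layer: 998.38 − 998.18 = 0.2 kg m⁻³.
Required change = 0.2 / 0.122 = 1.64 °C.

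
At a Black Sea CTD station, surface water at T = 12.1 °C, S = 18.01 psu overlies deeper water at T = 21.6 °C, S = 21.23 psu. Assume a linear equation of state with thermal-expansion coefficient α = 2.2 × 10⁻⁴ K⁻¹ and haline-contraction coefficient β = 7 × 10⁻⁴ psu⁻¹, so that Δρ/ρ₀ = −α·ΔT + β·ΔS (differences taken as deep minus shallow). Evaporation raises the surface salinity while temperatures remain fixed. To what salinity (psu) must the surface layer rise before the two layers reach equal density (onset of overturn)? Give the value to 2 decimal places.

18.24 psu

Neutral buoyancy requires −α(T_deep − T_surf) + β(S_deep − S_surf′) = 0.
S_surf′ = S_deep − (α/β)·ΔT = 21.23 − (2.2 × 10⁻⁴/7 × 10⁻⁴)·(+9.5) = 18.2443 psu.
Increase required: 18.2443 − 18.01 = 0.2343 psu.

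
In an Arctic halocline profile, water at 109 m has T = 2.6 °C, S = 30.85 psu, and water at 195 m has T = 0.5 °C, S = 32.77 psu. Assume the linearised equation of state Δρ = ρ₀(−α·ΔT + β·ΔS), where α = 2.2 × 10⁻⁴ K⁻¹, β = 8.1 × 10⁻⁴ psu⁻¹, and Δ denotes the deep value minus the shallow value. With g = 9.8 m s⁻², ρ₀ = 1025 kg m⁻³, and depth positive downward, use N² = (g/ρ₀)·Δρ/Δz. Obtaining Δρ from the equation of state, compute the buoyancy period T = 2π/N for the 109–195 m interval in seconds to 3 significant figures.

414 s

ΔT = -2.1 K, ΔS = +1.92 psu (deep − shallow).
Δρ/ρ₀ = −αΔT + βΔS = 4.62 × 10⁻⁴ + 1.5552 × 10⁻³ = 2.0172 × 10⁻³, so Δρ ≈ 2.068 kg m⁻³.
N² = (g/ρ₀)·Δρ/Δz = g·(Δρ/ρ₀)/Δz = 9.8 × 2.0172 × 10⁻³ / 86 = 2.2987 × 10⁻⁴ s⁻².
N = √(2.2987 × 10⁻⁴) = 0.015161 rad s⁻¹ → T = 2π/N = 414.43 s ≈ 414 s.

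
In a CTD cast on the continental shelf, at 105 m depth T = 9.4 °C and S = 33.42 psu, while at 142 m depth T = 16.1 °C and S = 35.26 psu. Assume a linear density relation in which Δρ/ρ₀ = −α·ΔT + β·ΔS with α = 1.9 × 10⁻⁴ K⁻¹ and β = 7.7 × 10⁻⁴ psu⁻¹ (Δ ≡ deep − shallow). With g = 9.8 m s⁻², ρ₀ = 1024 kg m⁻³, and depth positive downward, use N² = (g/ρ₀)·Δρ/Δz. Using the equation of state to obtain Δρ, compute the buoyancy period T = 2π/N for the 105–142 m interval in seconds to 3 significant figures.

ΔT = +6.7 K, ΔS = +1.84 psu (deep − shallow).
Δρ/ρ₀ = −αΔT + βΔS = -1.273 × 10⁻³ + 1.4168 × 10⁻³ = 1.438 × 10⁻⁴, so Δρ ≈ 0.1473 kg m⁻³.
N² = (g/ρ₀)·Δρ/Δz = g·(Δρ/ρ₀)/Δz = 9.8 × 1.438 × 10⁻⁴ / 37 = 3.8088 × 10⁻⁵ s⁻².
N = √(3.8088 × 10⁻⁵) = 6.1715 × 10⁻³ rad s⁻¹ → T = 2π/N = 1.0181 × 10³ s ≈ 1.02 × 10³ s.

1.02 × 10³ s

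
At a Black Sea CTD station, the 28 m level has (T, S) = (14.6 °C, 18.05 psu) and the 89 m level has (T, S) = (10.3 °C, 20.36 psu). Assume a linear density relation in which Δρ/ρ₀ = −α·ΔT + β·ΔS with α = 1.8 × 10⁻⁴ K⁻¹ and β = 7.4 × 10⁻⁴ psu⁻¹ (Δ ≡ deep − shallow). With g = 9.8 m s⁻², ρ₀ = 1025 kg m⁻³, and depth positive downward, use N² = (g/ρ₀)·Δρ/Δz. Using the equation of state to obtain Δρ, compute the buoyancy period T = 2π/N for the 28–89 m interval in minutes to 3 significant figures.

5.24 min

ΔT = -4.3 K, ΔS = +2.31 psu (deep − shallow).
Δρ/ρ₀ = −αΔT + βΔS = 7.74 × 10⁻⁴ + 1.7094 × 10⁻³ = 2.4834 × 10⁻³, so Δρ ≈ 2.545 kg m⁻³.
N² = (g/ρ₀)·Δρ/Δz = g·(Δρ/ρ₀)/Δz = 9.8 × 2.4834 × 10⁻³ / 61 = 3.9897 × 10⁻⁴ s⁻².
N = √(3.9897 × 10⁻⁴) = 0.019974 rad s⁻¹ → T = 2π/N = 314.57 s = 5.2428 min ≈ 5.24 min.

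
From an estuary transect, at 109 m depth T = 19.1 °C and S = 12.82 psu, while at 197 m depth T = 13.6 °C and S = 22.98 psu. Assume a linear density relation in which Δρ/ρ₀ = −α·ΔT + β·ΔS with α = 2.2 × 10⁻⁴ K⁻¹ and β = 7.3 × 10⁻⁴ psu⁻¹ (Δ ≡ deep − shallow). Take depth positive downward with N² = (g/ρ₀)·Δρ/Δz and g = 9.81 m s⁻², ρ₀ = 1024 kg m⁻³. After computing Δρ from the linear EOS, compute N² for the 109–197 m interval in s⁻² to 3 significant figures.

9.62 × 10⁻⁴ s⁻²

ΔT = -5.5 K, ΔS = +10.16 psu (deep − shallow).
Δρ/ρ₀ = −αΔT + βΔS = 1.21 × 10⁻³ + 7.4168 × 10⁻³ = 8.6268 × 10⁻³, so Δρ ≈ 8.834 kg m⁻³.
N² = (g/ρ₀)·Δρ/Δz = g·(Δρ/ρ₀)/Δz = 9.81 × 8.6268 × 10⁻³ / 88 = 9.6169 × 10⁻⁴ s⁻² ≈ 9.62 × 10⁻⁴ s⁻².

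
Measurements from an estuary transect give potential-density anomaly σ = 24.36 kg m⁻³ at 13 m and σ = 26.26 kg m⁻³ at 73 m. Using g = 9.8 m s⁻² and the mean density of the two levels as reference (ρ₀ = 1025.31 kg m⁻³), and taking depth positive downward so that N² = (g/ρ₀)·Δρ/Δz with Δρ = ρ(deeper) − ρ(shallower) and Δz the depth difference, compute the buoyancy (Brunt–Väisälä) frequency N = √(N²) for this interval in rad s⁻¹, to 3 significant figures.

0.0174 rad s⁻¹

Δρ = 1026.26 − 1024.36 = 1.90 kg m⁻³ over Δz = 73 − 13 = 60 m.
N² = (9.8/1025.31) × (1.90/60) = 3.0267 × 10⁻⁴ s⁻².
N = √(3.0267 × 10⁻⁴) = 0.017397 rad s⁻¹ ≈ 0.0174 rad s⁻¹.
A positive N² confirms static stability across the interval.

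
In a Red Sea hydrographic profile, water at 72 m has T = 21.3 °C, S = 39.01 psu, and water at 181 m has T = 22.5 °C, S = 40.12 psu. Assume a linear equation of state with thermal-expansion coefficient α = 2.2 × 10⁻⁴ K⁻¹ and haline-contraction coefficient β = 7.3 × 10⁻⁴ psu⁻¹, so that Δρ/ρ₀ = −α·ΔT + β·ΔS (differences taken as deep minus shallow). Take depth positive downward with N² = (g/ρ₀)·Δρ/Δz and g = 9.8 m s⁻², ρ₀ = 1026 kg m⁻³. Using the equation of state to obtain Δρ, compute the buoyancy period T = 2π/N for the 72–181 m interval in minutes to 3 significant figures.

ΔT = +1.2 K, ΔS = +1.11 psu (deep − shallow).
Δρ/ρ₀ = −αΔT + βΔS = -2.64 × 10⁻⁴ + 8.103 × 10⁻⁴ = 5.463 × 10⁻⁴, so Δρ ≈ 0.5605 kg m⁻³.
N² = (g/ρ₀)·Δρ/Δz = g·(Δρ/ρ₀)/Δz = 9.8 × 5.463 × 10⁻⁴ / 109 = 4.9117 × 10⁻⁵ s⁻².
N = √(4.9117 × 10⁻⁵) = 7.0084 × 10⁻³ rad s⁻¹ → T = 2π/N = 896.52 s = 14.942 min ≈ 14.9 min.

14.9 min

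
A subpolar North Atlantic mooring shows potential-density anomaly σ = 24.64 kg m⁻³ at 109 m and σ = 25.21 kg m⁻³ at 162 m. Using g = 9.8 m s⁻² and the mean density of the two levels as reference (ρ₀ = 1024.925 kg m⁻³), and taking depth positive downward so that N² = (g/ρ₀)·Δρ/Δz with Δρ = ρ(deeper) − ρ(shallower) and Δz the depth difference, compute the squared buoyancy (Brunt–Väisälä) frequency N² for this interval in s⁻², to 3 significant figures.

Δρ = 1025.21 − 1024.64 = 0.57 kg m⁻³ over Δz = 162 − 109 = 53 m.
N² = (9.8/1024.925) × (0.57/53) = 1.0283 × 10⁻⁴ s⁻² ≈ 1.03 × 10⁻⁴ s⁻².

1.03 × 10⁻⁴ s⁻²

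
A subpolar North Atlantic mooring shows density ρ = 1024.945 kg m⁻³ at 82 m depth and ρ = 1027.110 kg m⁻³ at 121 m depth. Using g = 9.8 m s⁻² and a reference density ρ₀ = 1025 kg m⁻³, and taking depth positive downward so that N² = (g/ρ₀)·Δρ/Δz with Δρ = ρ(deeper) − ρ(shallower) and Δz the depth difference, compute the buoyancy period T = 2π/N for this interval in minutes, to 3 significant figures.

4.55 min

Δρ = 1027.110 − 1024.945 = 2.165 kg m⁻³ over Δz = 121 − 82 = 39 m.
N² = (9.8/1025) × (2.165/39) = 5.3076 × 10⁻⁴ s⁻².
N = √(5.3076 × 10⁻⁴) = 0.023038 rad s⁻¹, so T = 2π/N = 272.73 s = 4.5455 min ≈ 4.55 min.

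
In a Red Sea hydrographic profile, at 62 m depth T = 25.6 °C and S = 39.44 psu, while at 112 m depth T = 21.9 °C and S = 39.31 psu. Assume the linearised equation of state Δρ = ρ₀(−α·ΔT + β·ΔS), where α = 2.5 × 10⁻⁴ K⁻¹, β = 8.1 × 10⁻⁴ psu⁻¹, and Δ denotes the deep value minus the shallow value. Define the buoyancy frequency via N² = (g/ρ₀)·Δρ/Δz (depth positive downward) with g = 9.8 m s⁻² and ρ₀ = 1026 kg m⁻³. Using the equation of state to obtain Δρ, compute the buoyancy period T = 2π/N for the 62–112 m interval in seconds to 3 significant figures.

ΔT = -3.7 K, ΔS = -0.13 psu (deep − shallow).
Δρ/ρ₀ = −αΔT + βΔS = 9.25 × 10⁻⁴ − 1.053 × 10⁻⁴ = 8.197 × 10⁻⁴, so Δρ ≈ 0.8410 kg m⁻³.
N² = (g/ρ₀)·Δρ/Δz = g·(Δρ/ρ₀)/Δz = 9.8 × 8.197 × 10⁻⁴ / 50 = 1.6066 × 10⁻⁴ s⁻².
N = √(1.6066 × 10⁻⁴) = 0.012675 rad s⁻¹ → T = 2π/N = 495.71 s ≈ 496 s.

496 s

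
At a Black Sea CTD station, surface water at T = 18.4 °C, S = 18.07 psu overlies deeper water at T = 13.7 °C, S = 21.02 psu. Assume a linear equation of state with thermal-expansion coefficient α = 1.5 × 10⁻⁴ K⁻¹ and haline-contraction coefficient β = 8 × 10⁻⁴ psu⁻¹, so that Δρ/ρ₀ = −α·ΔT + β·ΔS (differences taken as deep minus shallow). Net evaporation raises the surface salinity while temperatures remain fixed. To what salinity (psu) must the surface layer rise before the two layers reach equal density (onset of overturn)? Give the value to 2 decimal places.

Neutral buoyancy requires −α(T_deep − T_surf) + β(S_deep − S_surf′) = 0.
S_surf′ = S_deep − (α/β)·ΔT = 21.02 − (1.5 × 10⁻⁴/8 × 10⁻⁴)·(-4.7) = 21.9013 psu.
Increase required: 21.9013 − 18.07 = 3.8313 psu.

21.90 psu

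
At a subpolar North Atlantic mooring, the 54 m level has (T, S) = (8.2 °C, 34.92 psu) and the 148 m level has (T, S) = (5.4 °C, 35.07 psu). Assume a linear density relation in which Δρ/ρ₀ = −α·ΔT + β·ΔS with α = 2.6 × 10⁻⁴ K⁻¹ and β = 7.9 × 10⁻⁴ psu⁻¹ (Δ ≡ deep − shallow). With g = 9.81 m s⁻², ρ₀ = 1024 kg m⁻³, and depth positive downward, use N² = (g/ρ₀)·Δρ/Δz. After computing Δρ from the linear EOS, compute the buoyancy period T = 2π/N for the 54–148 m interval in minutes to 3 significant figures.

ΔT = -2.8 K, ΔS = +0.15 psu (deep − shallow).
Δρ/ρ₀ = −αΔT + βΔS = 7.28 × 10⁻⁴ + 1.185 × 10⁻⁴ = 8.465 × 10⁻⁴, so Δρ ≈ 0.8668 kg m⁻³.
N² = (g/ρ₀)·Δρ/Δz = g·(Δρ/ρ₀)/Δz = 9.81 × 8.465 × 10⁻⁴ / 94 = 8.8342 × 10⁻⁵ s⁻².
N = √(8.8342 × 10⁻⁵) = 9.3990 × 10⁻³ rad s⁻¹ → T = 2π/N = 668.50 s = 11.142 min ≈ 11.1 min.

11.1 min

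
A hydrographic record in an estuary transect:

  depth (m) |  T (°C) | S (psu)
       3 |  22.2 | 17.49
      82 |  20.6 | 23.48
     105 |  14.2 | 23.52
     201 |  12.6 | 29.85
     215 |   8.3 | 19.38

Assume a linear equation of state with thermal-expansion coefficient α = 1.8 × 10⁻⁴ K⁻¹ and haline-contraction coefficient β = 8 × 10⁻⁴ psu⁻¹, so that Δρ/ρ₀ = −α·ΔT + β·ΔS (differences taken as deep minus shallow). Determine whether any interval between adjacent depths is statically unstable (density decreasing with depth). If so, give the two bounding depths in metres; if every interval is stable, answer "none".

201–215 m

Evaluate Δρ/ρ₀ = −αΔT + βΔS across each adjacent pair:
  3–82 m: −αΔT+βΔS = −(1.8 × 10⁻⁴)(-1.6)+(8 × 10⁻⁴)(+5.99) = 5.1 × 10⁻³ → stable
  82–105 m: −αΔT+βΔS = −(1.8 × 10⁻⁴)(-6.4)+(8 × 10⁻⁴)(+0.04) = 1.2 × 10⁻³ → stable
  105–201 m: −αΔT+βΔS = −(1.8 × 10⁻⁴)(-1.6)+(8 × 10⁻⁴)(+6.33) = 5.4 × 10⁻³ → stable
  201–215 m: −αΔT+βΔS = −(1.8 × 10⁻⁴)(-4.3)+(8 × 10⁻⁴)(-10.47) = -7.6 × 10⁻³ → UNSTABLE
The 201–215 m interval has Δρ < 0: lighter water underlies denser water.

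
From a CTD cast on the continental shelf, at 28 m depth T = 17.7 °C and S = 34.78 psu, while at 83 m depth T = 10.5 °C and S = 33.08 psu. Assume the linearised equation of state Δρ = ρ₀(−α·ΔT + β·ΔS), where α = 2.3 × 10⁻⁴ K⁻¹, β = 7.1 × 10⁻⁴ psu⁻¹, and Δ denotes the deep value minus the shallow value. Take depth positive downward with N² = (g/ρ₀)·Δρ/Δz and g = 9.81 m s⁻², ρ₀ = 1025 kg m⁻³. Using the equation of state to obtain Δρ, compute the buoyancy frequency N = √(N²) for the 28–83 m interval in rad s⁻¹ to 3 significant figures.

8.95 × 10⁻³ rad s⁻¹

ΔT = -7.2 K, ΔS = -1.70 psu (deep − shallow).
Δρ/ρ₀ = −αΔT + βΔS = 1.656 × 10⁻³ − 1.207 × 10⁻³ = 4.49 × 10⁻⁴, so Δρ ≈ 0.4602 kg m⁻³.
N² = (g/ρ₀)·Δρ/Δz = g·(Δρ/ρ₀)/Δz = 9.81 × 4.49 × 10⁻⁴ / 55 = 8.0085 × 10⁻⁵ s⁻².
N = √(8.0085 × 10⁻⁵) = 8.9490 × 10⁻³ rad s⁻¹ ≈ 8.95 × 10⁻³ rad s⁻¹.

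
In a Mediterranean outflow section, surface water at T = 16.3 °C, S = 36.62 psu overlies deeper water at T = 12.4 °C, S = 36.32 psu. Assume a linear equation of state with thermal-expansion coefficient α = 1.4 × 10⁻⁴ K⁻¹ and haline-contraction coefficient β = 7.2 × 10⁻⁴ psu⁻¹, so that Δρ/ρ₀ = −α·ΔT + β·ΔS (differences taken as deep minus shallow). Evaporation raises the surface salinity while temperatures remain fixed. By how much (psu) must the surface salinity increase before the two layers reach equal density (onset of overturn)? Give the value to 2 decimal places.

Neutral buoyancy requires −α(T_deep − T_surf) + β(S_deep − S_surf′) = 0.
S_surf′ = S_deep − (α/β)·ΔT = 36.32 − (1.4 × 10⁻⁴/7.2 × 10⁻⁴)·(-3.9) = 37.0783 psu.
Increase required: 37.0783 − 36.62 = 0.4583 psu.

0.46 psu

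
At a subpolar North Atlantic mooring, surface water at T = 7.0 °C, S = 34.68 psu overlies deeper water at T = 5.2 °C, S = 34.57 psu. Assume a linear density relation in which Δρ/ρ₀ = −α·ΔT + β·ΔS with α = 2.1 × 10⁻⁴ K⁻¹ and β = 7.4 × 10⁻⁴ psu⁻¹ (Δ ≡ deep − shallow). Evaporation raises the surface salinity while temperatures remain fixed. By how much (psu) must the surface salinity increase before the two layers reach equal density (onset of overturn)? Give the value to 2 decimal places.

Neutral buoyancy requires −α(T_deep − T_surf) + β(S_deep − S_surf′) = 0.
S_surf′ = S_deep − (α/β)·ΔT = 34.57 − (2.1 × 10⁻⁴/7.4 × 10⁻⁴)·(-1.8) = 35.0808 psu.
Increase required: 35.0808 − 34.68 = 0.4008 psu.

0.40 psu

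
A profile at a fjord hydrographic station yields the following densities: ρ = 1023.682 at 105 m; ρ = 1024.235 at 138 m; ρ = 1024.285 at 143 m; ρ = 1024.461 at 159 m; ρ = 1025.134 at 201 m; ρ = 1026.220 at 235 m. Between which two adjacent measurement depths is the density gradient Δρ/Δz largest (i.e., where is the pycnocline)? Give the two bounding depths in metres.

201–235 m

Compute the density gradient over each adjacent pair:
  105–138 m: Δρ/Δz = 0.553/33 = 0.017 kg m⁻⁴
  138–143 m: Δρ/Δz = 0.050/5 = 0.010 kg m⁻⁴
  143–159 m: Δρ/Δz = 0.176/16 = 0.011 kg m⁻⁴
  159–201 m: Δρ/Δz = 0.673/42 = 0.016 kg m⁻⁴
  201–235 m: Δρ/Δz = 1.086/34 = 0.032 kg m⁻⁴
The largest gradient is in the 201–235 m interval — the pycnocline.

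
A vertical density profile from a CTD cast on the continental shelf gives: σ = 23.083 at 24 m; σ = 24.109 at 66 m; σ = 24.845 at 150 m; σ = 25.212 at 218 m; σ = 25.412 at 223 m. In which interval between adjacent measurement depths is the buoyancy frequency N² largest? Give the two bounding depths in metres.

Compute the density gradient over each adjacent pair:
  24–66 m: Δρ/Δz = 1.026/42 = 0.024 kg m⁻⁴
  66–150 m: Δρ/Δz = 0.736/84 = 8.8 × 10⁻³ kg m⁻⁴
  150–218 m: Δρ/Δz = 0.367/68 = 5.4 × 10⁻³ kg m⁻⁴
  218–223 m: Δρ/Δz = 0.200/5 = 0.040 kg m⁻⁴
The largest gradient is in the 218–223 m interval — the pycnocline.

218–223 m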